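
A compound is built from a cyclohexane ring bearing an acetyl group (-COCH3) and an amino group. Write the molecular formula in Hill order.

C8H15NO

Atom tally by fragment:
  cyclohexane ring core → C:6 H:12
  (− 2 ring H displaced by substituents)
  + COCH3 → C:2 H:3 O:1
  + NH2 → N:1 H:2
Element totals:
  C: 8
  H: 15
  N: 1
  O: 1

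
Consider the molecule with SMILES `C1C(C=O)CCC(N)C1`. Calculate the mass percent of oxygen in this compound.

Atom tally by fragment:
  cyclohexane ring core → C:6 H:12
  (− 2 ring H displaced by substituents)
  + CHO → C:1 H:1 O:1
  + NH2 → N:1 H:2
Element totals:
  C: 7
  H: 13
  N: 1
  O: 1
Molecular formula: C7H13NO.
Molar mass = 127.187 g/mol.
Mass from O: 1 × 15.999 = 15.999 g/mol.
%O = 15.999 / 127.187 × 100 = 12.58%.

12.58%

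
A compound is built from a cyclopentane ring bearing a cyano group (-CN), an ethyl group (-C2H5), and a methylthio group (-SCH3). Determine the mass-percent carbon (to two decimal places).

63.86%

Atom tally by fragment:
  cyclopentane ring core → C:5 H:10
  (− 3 ring H displaced by substituents)
  + CN → C:1 N:1
  + C2H5 → C:2 H:5
  + SCH3 → C:1 H:3 S:1
Element totals:
  C: 9
  H: 15
  N: 1
  S: 1
Molecular formula: C9H15NS.
Molar mass = 169.286 g/mol.
Mass from C: 9 × 12.011 = 108.099 g/mol.
%C = 108.099 / 169.286 × 100 = 63.86%.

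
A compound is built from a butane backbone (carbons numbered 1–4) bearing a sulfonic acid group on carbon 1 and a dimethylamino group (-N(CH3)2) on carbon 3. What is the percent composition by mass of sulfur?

Atom tally by fragment:
  HO3SCH2 → C:1 H:3 S:1 O:3
  CH2 → C:1 H:2
  CH(N(CH3)2) → C:3 H:7 N:1
  CH3 → C:1 H:3
Element totals:
  C: 6
  H: 15
  N: 1
  O: 3
  S: 1
Molecular formula: C6H15NO3S.
Molar mass = 181.250 g/mol.
Mass from S: 1 × 32.06 = 32.060 g/mol.
%S = 32.060 / 181.250 × 100 = 17.69%.

17.69%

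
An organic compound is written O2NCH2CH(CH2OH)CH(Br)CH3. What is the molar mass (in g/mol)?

212.04 g/mol

Atom tally by fragment:
  O2NCH2 → C:1 H:2 N:1 O:2
  CH(CH2OH) → C:2 H:4 O:1
  CH(Br) → C:1 H:1 Br:1
  CH3 → C:1 H:3
Element totals:
  C: 5
  H: 10
  Br: 1
  N: 1
  O: 3
Molecular formula: C5H10BrNO3.
  M = 5(12.011) + 10(1.008) + 79.904 + 14.007 + 3(15.999)
    = 60.055 + 10.080 + 79.904 + 14.007 + 47.997 = 212.043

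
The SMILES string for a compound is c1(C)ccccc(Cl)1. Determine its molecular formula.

C7H7Cl

Atom tally by fragment:
  benzene ring core → C:6 H:6
  (− 2 ring H displaced by substituents)
  + CH3 → C:1 H:3
  + Cl → Cl:1
Element totals:
  C: 7
  H: 7
  Cl: 1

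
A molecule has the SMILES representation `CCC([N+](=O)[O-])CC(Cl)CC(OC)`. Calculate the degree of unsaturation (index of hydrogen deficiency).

Atom tally by fragment:
  CH3 → C:1 H:3
  CH2 → C:1 H:2
  CH(NO2) → C:1 H:1 N:1 O:2
  CH2 → C:1 H:2
  CH(Cl) → C:1 H:1 Cl:1
  CH2 → C:1 H:2
  CH2OCH3 → C:2 H:5 O:1
Element totals:
  C: 8
  H: 16
  Cl: 1
  N: 1
  O: 3
Molecular formula: C8H16ClNO3.
DoU = (2C + 2 + N − H − X) / 2 = (2·8 + 2 + 1 − 16 − 1) / 2 = 1.

1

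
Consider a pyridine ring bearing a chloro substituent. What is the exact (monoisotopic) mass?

113.0032

Atom tally by fragment:
  pyridine ring core → C:5 H:5 N:1
  (− 1 ring H displaced by substituents)
  + Cl → Cl:1
Element totals:
  C: 5
  H: 4
  Cl: 1
  N: 1
Molecular formula: C5H4ClN.
  M = 5(12.0) + 4(1.007825) + 34.968853 + 14.003074
    = 60.000000 + 4.031300 + 34.968853 + 14.003074 = 113.003227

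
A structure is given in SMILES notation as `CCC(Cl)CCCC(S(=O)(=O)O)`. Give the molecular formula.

C7H15ClO3S

Atom tally by fragment:
  CH3 → C:1 H:3
  CH2 → C:1 H:2
  CH(Cl) → C:1 H:1 Cl:1
  CH2 → C:1 H:2
  CH2 → C:1 H:2
  CH2 → C:1 H:2
  CH2SO3H → C:1 H:3 S:1 O:3
Element totals:
  C: 7
  H: 15
  Cl: 1
  O: 3
  S: 1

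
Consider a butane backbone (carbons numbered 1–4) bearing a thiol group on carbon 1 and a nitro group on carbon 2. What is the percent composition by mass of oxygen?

Atom tally by fragment:
  HSCH2 → C:1 H:3 S:1
  CH(NO2) → C:1 H:1 N:1 O:2
  CH2 → C:1 H:2
  CH3 → C:1 H:3
Element totals:
  C: 4
  H: 9
  N: 1
  O: 2
  S: 1
Molecular formula: C4H9NO2S.
Molar mass = 135.181 g/mol.
Mass from O: 2 × 15.999 = 31.998 g/mol.
%O = 31.998 / 135.181 × 100 = 23.67%.

23.67%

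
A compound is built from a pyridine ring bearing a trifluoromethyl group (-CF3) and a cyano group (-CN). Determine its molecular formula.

C7H3F3N2

Atom tally by fragment:
  pyridine ring core → C:5 H:5 N:1
  (− 2 ring H displaced by substituents)
  + CF3 → C:1 F:3
  + CN → C:1 N:1
Element totals:
  C: 7
  H: 3
  F: 3
  N: 2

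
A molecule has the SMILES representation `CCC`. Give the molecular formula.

C3H8

Atom tally by fragment:
  CH3 → C:1 H:3
  CH2 → C:1 H:2
  CH3 → C:1 H:3
Element totals:
  C: 3
  H: 8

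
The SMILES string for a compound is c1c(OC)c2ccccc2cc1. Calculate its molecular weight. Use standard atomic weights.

158.20 g/mol

Atom tally by fragment:
  naphthalene ring system core → C:10 H:8
  (− 1 ring H displaced by substituents)
  + OCH3 → C:1 H:3 O:1
Element totals:
  C: 11
  H: 10
  O: 1
Molecular formula: C11H10O.
  M = 11(12.011) + 10(1.008) + 15.999
    = 132.121 + 10.080 + 15.999 = 158.200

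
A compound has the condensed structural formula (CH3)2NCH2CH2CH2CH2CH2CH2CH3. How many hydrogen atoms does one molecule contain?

21

Atom tally by fragment:
  (CH3)2NCH2 → C:3 H:8 N:1
  CH2 → C:1 H:2
  CH2 → C:1 H:2
  CH2 → C:1 H:2
  CH2 → C:1 H:2
  CH2 → C:1 H:2
  CH3 → C:1 H:3
Element totals:
  C: 9
  H: 21
  N: 1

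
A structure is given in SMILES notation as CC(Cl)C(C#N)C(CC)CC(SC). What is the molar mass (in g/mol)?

Atom tally by fragment:
  CH3 → C:1 H:3
  CH(Cl) → C:1 H:1 Cl:1
  CH(CN) → C:2 H:1 N:1
  CH(C2H5) → C:3 H:6
  CH2 → C:1 H:2
  CH2SCH3 → C:2 H:5 S:1
Element totals:
  C: 10
  H: 18
  Cl: 1
  N: 1
  S: 1
Molecular formula: C10H18ClNS.
  M = 10(12.011) + 18(1.008) + 35.45 + 14.007 + 32.06
    = 120.110 + 18.144 + 35.450 + 14.007 + 32.060 = 219.771

219.77 g/mol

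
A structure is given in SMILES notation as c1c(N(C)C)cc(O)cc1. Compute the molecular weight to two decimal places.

137.18 g/mol

Atom tally by fragment:
  benzene ring core → C:6 H:6
  (− 2 ring H displaced by substituents)
  + N(CH3)2 → N:1 C:2 H:6
  + OH → O:1 H:1
Element totals:
  C: 8
  H: 11
  N: 1
  O: 1
Molecular formula: C8H11NO.
  M = 8(12.011) + 11(1.008) + 14.007 + 15.999
    = 96.088 + 11.088 + 14.007 + 15.999 = 137.182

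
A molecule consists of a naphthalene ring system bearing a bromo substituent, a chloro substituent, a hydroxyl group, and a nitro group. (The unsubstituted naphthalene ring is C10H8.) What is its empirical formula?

C10H5BrClNO3

Atom tally by fragment:
  naphthalene ring system core → C:10 H:8
  (− 4 ring H displaced by substituents)
  + Br → Br:1
  + Cl → Cl:1
  + OH → O:1 H:1
  + NO2 → N:1 O:2
Element totals:
  C: 10
  H: 5
  Br: 1
  Cl: 1
  N: 1
  O: 3
Molecular formula: C10H5BrClNO3.
gcd of subscripts (1, 10, 1, 5, 1, 3) = 1, so the empirical formula equals the molecular formula.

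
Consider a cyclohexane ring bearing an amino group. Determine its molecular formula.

C6H13N

Atom tally by fragment:
  cyclohexane ring core → C:6 H:12
  (− 1 ring H displaced by substituents)
  + NH2 → N:1 H:2
Element totals:
  C: 6
  H: 13
  N: 1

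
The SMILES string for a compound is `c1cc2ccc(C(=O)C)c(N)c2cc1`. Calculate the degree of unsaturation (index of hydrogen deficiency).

Atom tally by fragment:
  naphthalene ring system core → C:10 H:8
  (− 2 ring H displaced by substituents)
  + COCH3 → C:2 H:3 O:1
  + NH2 → N:1 H:2
Element totals:
  C: 12
  H: 11
  N: 1
  O: 1
Molecular formula: C12H11NO.
DoU = (2C + 2 + N − H − X) / 2 = (2·12 + 2 + 1 − 11 − 0) / 2 = 8.

8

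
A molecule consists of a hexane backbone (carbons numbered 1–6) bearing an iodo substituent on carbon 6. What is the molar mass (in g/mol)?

212.07 g/mol

Atom tally by fragment:
  CH3 → C:1 H:3
  CH2 → C:1 H:2
  CH2 → C:1 H:2
  CH2 → C:1 H:2
  CH2 → C:1 H:2
  CH2I → C:1 H:2 I:1
Element totals:
  C: 6
  H: 13
  I: 1
Molecular formula: C6H13I.
  M = 6(12.011) + 13(1.008) + 126.904
    = 72.066 + 13.104 + 126.904 = 212.074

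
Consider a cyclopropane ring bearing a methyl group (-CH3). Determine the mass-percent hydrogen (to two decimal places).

Atom tally by fragment:
  cyclopropane ring core → C:3 H:6
  (− 1 ring H displaced by substituents)
  + CH3 → C:1 H:3
Element totals:
  C: 4
  H: 8
Molecular formula: C4H8.
Molar mass = 56.108 g/mol.
Mass from H: 8 × 1.008 = 8.064 g/mol.
%H = 8.064 / 56.108 × 100 = 14.37%.

14.37%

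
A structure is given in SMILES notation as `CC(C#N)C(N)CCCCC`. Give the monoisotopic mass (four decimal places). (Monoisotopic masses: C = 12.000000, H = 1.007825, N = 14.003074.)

Atom tally by fragment:
  CH3 → C:1 H:3
  CH(CN) → C:2 H:1 N:1
  CH(NH2) → C:1 H:3 N:1
  CH2 → C:1 H:2
  CH2 → C:1 H:2
  CH2 → C:1 H:2
  CH2 → C:1 H:2
  CH3 → C:1 H:3
Element totals:
  C: 9
  H: 18
  N: 2
Molecular formula: C9H18N2.
  M = 9(12.0) + 18(1.007825) + 2(14.003074)
    = 108.000000 + 18.140850 + 28.006148 = 154.146998

154.1470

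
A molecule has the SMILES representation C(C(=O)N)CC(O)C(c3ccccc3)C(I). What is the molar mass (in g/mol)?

Atom tally by fragment:
  H2NOCCH2 → C:2 H:4 O:1 N:1
  CH2 → C:1 H:2
  CH(OH) → C:1 H:2 O:1
  CH(C6H5) → C:7 H:6
  CH2I → C:1 H:2 I:1
Element totals:
  C: 12
  H: 16
  I: 1
  N: 1
  O: 2
Molecular formula: C12H16INO2.
  M = 12(12.011) + 16(1.008) + 126.904 + 14.007 + 2(15.999)
    = 144.132 + 16.128 + 126.904 + 14.007 + 31.998 = 333.169

333.17 g/mol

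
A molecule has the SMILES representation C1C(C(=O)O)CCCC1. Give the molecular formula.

C7H12O2

Atom tally by fragment:
  cyclohexane ring core → C:6 H:12
  (− 1 ring H displaced by substituents)
  + COOH → C:1 H:1 O:2
Element totals:
  C: 7
  H: 12
  O: 2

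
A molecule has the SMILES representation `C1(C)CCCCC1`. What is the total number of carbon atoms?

7

Atom tally by fragment:
  cyclohexane ring core → C:6 H:12
  (− 1 ring H displaced by substituents)
  + CH3 → C:1 H:3
Element totals:
  C: 7
  H: 14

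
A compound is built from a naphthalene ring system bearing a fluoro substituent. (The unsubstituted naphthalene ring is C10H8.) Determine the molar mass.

146.16 g/mol

Atom tally by fragment:
  naphthalene ring system core → C:10 H:8
  (− 1 ring H displaced by substituents)
  + F → F:1
Element totals:
  C: 10
  H: 7
  F: 1
Molecular formula: C10H7F.
  M = 10(12.011) + 7(1.008) + 18.998
    = 120.110 + 7.056 + 18.998 = 146.164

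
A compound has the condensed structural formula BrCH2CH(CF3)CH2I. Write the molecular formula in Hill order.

C4H5BrF3I

Element totals:
  C: 4
  H: 5
  Br: 1
  F: 3
  I: 1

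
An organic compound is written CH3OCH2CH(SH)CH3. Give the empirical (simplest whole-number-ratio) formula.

Atom tally by fragment:
  CH3OCH2 → C:2 H:5 O:1
  CH(SH) → C:1 H:2 S:1
  CH3 → C:1 H:3
Element totals:
  C: 4
  H: 10
  O: 1
  S: 1
Molecular formula: C4H10OS.
gcd of subscripts (4, 10, 1, 1) = 1, so the empirical formula equals the molecular formula.

C4H10OS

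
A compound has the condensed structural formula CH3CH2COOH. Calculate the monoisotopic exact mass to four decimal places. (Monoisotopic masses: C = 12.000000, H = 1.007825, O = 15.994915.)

Atom tally by fragment:
  CH3 → C:1 H:3
  CH2COOH → C:2 H:3 O:2
Element totals:
  C: 3
  H: 6
  O: 2
Molecular formula: C3H6O2.
  M = 3(12.0) + 6(1.007825) + 2(15.994915)
    = 36.000000 + 6.046950 + 31.989830 = 74.036780

74.0368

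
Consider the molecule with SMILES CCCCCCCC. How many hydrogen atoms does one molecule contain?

Atom tally by fragment:
  CH3 → C:1 H:3
  CH2 → C:1 H:2
  CH2 → C:1 H:2
  CH2 → C:1 H:2
  CH2 → C:1 H:2
  CH2 → C:1 H:2
  CH2 → C:1 H:2
  CH3 → C:1 H:3
Element totals:
  C: 8
  H: 18

18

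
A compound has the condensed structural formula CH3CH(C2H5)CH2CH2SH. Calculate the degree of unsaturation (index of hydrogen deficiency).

0

Atom tally by fragment:
  CH3 → C:1 H:3
  CH(C2H5) → C:3 H:6
  CH2 → C:1 H:2
  CH2SH → C:1 H:3 S:1
Element totals:
  C: 6
  H: 14
  S: 1
Molecular formula: C6H14S.
DoU = (2C + 2 + N − H − X) / 2 = (2·6 + 2 + 0 − 14 − 0) / 2 = 0.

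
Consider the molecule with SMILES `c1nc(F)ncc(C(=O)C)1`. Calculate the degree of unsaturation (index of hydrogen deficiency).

5

Atom tally by fragment:
  pyrimidine ring core → C:4 H:4 N:2
  (− 2 ring H displaced by substituents)
  + F → F:1
  + COCH3 → C:2 H:3 O:1
Element totals:
  C: 6
  H: 5
  F: 1
  N: 2
  O: 1
Molecular formula: C6H5FN2O.
DoU = (2C + 2 + N − H − X) / 2 = (2·6 + 2 + 2 − 5 − 1) / 2 = 5.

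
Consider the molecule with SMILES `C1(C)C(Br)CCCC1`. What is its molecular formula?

Atom tally by fragment:
  cyclohexane ring core → C:6 H:12
  (− 2 ring H displaced by substituents)
  + CH3 → C:1 H:3
  + Br → Br:1
Element totals:
  C: 7
  H: 13
  Br: 1

C7H13Br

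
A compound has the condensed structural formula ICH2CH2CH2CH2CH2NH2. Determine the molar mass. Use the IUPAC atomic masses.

213.06 g/mol

Element totals:
  C: 5
  H: 12
  I: 1
  N: 1
Molecular formula: C5H12IN.
  M = 5(12.011) + 12(1.008) + 126.904 + 14.007
    = 60.055 + 12.096 + 126.904 + 14.007 = 213.062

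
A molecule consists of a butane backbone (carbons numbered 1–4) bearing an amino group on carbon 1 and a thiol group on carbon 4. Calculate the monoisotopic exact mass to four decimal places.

Atom tally by fragment:
  H2NCH2 → C:1 H:4 N:1
  CH2 → C:1 H:2
  CH2 → C:1 H:2
  CH2SH → C:1 H:3 S:1
Element totals:
  C: 4
  H: 11
  N: 1
  S: 1
Molecular formula: C4H11NS.
  M = 4(12.0) + 11(1.007825) + 14.003074 + 31.972071
    = 48.000000 + 11.086075 + 14.003074 + 31.972071 = 105.061220

105.0612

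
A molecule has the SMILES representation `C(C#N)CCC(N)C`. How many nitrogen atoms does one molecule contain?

Atom tally by fragment:
  NCCH2 → C:2 H:2 N:1
  CH2 → C:1 H:2
  CH2 → C:1 H:2
  CH(NH2) → C:1 H:3 N:1
  CH3 → C:1 H:3
Element totals:
  C: 6
  H: 12
  N: 2

2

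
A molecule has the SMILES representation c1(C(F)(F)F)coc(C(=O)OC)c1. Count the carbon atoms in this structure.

Atom tally by fragment:
  furan ring core → C:4 H:4 O:1
  (− 2 ring H displaced by substituents)
  + CF3 → C:1 F:3
  + COOCH3 → C:2 H:3 O:2
Element totals:
  C: 7
  H: 5
  F: 3
  O: 3

7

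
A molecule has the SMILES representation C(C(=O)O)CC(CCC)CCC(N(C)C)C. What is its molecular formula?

C13H27NO2

Atom tally by fragment:
  HOOCCH2 → C:2 H:3 O:2
  CH2 → C:1 H:2
  CH(CH2CH2CH3) → C:4 H:8
  CH2 → C:1 H:2
  CH2 → C:1 H:2
  CH(N(CH3)2) → C:3 H:7 N:1
  CH3 → C:1 H:3
Element totals:
  C: 13
  H: 27
  N: 1
  O: 2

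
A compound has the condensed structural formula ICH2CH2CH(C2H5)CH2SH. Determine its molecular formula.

C6H13IS

Atom tally by fragment:
  ICH2 → C:1 H:2 I:1
  CH2 → C:1 H:2
  CH(C2H5) → C:3 H:6
  CH2SH → C:1 H:3 S:1
Element totals:
  C: 6
  H: 13
  I: 1
  S: 1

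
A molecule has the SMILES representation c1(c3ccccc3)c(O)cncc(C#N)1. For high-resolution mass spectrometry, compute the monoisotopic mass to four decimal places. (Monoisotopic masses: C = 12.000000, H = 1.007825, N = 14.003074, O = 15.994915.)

196.0637

Atom tally by fragment:
  pyridine ring core → C:5 H:5 N:1
  (− 3 ring H displaced by substituents)
  + C6H5 → C:6 H:5
  + OH → O:1 H:1
  + CN → C:1 N:1
Element totals:
  C: 12
  H: 8
  N: 2
  O: 1
Molecular formula: C12H8N2O.
  M = 12(12.0) + 8(1.007825) + 2(14.003074) + 15.994915
    = 144.000000 + 8.062600 + 28.006148 + 15.994915 = 196.063663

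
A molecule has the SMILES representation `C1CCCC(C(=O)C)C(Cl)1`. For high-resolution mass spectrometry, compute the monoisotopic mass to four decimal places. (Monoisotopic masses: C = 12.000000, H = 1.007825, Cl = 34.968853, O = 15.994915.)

160.0655

Atom tally by fragment:
  cyclohexane ring core → C:6 H:12
  (− 2 ring H displaced by substituents)
  + COCH3 → C:2 H:3 O:1
  + Cl → Cl:1
Element totals:
  C: 8
  H: 13
  Cl: 1
  O: 1
Molecular formula: C8H13ClO.
  M = 8(12.0) + 13(1.007825) + 34.968853 + 15.994915
    = 96.000000 + 13.101725 + 34.968853 + 15.994915 = 160.065493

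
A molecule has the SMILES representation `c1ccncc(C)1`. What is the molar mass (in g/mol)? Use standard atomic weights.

93.13 g/mol

Atom tally by fragment:
  pyridine ring core → C:5 H:5 N:1
  (− 1 ring H displaced by substituents)
  + CH3 → C:1 H:3
Element totals:
  C: 6
  H: 7
  N: 1
Molecular formula: C6H7N.
  M = 6(12.011) + 7(1.008) + 14.007
    = 72.066 + 7.056 + 14.007 = 93.129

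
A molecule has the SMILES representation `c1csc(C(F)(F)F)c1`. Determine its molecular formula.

C5H3F3S

Atom tally by fragment:
  thiophene ring core → C:4 H:4 S:1
  (− 1 ring H displaced by substituents)
  + CF3 → C:1 F:3
Element totals:
  C: 5
  H: 3
  F: 3
  S: 1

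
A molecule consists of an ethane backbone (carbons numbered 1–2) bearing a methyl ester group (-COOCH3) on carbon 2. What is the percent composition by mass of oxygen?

Atom tally by fragment:
  CH3 → C:1 H:3
  CH2COOCH3 → C:3 H:5 O:2
Element totals:
  C: 4
  H: 8
  O: 2
Molecular formula: C4H8O2.
Molar mass = 88.106 g/mol.
Mass from O: 2 × 15.999 = 31.998 g/mol.
%O = 31.998 / 88.106 × 100 = 36.32%.

36.32%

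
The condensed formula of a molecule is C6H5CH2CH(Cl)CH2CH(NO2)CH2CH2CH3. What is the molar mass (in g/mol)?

Atom tally by fragment:
  C6H5CH2 → C:7 H:7
  CH(Cl) → C:1 H:1 Cl:1
  CH2 → C:1 H:2
  CH(NO2) → C:1 H:1 N:1 O:2
  CH2 → C:1 H:2
  CH2 → C:1 H:2
  CH3 → C:1 H:3
Element totals:
  C: 13
  H: 18
  Cl: 1
  N: 1
  O: 2
Molecular formula: C13H18ClNO2.
  M = 13(12.011) + 18(1.008) + 35.45 + 14.007 + 2(15.999)
    = 156.143 + 18.144 + 35.450 + 14.007 + 31.998 = 255.742

255.74 g/mol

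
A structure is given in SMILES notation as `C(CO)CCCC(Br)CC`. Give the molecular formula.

C8H17BrO

Atom tally by fragment:
  HOCH2CH2 → C:2 H:5 O:1
  CH2 → C:1 H:2
  CH2 → C:1 H:2
  CH2 → C:1 H:2
  CH(Br) → C:1 H:1 Br:1
  CH2 → C:1 H:2
  CH3 → C:1 H:3
Element totals:
  C: 8
  H: 17
  Br: 1
  O: 1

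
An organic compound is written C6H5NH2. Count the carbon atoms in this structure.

Element totals:
  C: 6
  H: 7
  N: 1

6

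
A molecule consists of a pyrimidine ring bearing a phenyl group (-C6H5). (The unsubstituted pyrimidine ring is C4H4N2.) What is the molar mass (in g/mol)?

Atom tally by fragment:
  pyrimidine ring core → C:4 H:4 N:2
  (− 1 ring H displaced by substituents)
  + C6H5 → C:6 H:5
Element totals:
  C: 10
  H: 8
  N: 2
Molecular formula: C10H8N2.
  M = 10(12.011) + 8(1.008) + 2(14.007)
    = 120.110 + 8.064 + 28.014 = 156.188

156.19 g/mol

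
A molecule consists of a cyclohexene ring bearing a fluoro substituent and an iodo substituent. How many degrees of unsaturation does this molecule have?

2

Atom tally by fragment:
  cyclohexene ring core → C:6 H:10
  (− 2 ring H displaced by substituents)
  + F → F:1
  + I → I:1
Element totals:
  C: 6
  H: 8
  F: 1
  I: 1
Molecular formula: C6H8FI.
DoU = (2C + 2 + N − H − X) / 2 = (2·6 + 2 + 0 − 8 − 2) / 2 = 2.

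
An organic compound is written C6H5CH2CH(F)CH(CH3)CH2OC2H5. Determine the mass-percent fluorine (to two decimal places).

9.03%

Atom tally by fragment:
  C6H5CH2 → C:7 H:7
  CH(F) → C:1 H:1 F:1
  CH(CH3) → C:2 H:4
  CH2OC2H5 → C:3 H:7 O:1
Element totals:
  C: 13
  H: 19
  F: 1
  O: 1
Molecular formula: C13H19FO.
Molar mass = 210.292 g/mol.
Mass from F: 1 × 18.998 = 18.998 g/mol.
%F = 18.998 / 210.292 × 100 = 9.03%.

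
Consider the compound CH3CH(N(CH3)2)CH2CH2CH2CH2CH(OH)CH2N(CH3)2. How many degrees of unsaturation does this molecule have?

Element totals:
  C: 12
  H: 28
  N: 2
  O: 1
Molecular formula: C12H28N2O.
DoU = (2C + 2 + N − H − X) / 2 = (2·12 + 2 + 2 − 28 − 0) / 2 = 0.

0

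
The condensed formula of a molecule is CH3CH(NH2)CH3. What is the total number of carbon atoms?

3

Element totals:
  C: 3
  H: 9
  N: 1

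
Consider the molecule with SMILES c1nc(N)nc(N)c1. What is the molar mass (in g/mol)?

Atom tally by fragment:
  pyrimidine ring core → C:4 H:4 N:2
  (− 2 ring H displaced by substituents)
  + NH2 → N:1 H:2
  + NH2 → N:1 H:2
Element totals:
  C: 4
  H: 6
  N: 4
Molecular formula: C4H6N4.
  M = 4(12.011) + 6(1.008) + 4(14.007)
    = 48.044 + 6.048 + 56.028 = 110.120

110.12 g/mol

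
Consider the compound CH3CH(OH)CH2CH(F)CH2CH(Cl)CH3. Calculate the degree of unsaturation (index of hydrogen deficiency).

0

Atom tally by fragment:
  CH3 → C:1 H:3
  CH(OH) → C:1 H:2 O:1
  CH2 → C:1 H:2
  CH(F) → C:1 H:1 F:1
  CH2 → C:1 H:2
  CH(Cl) → C:1 H:1 Cl:1
  CH3 → C:1 H:3
Element totals:
  C: 7
  H: 14
  Cl: 1
  F: 1
  O: 1
Molecular formula: C7H14ClFO.
DoU = (2C + 2 + N − H − X) / 2 = (2·7 + 2 + 0 − 14 − 2) / 2 = 0.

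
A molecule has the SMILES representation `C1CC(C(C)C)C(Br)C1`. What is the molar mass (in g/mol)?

Atom tally by fragment:
  cyclopentane ring core → C:5 H:10
  (− 2 ring H displaced by substituents)
  + CH(CH3)2 → C:3 H:7
  + Br → Br:1
Element totals:
  C: 8
  H: 15
  Br: 1
Molecular formula: C8H15Br.
  M = 8(12.011) + 15(1.008) + 79.904
    = 96.088 + 15.120 + 79.904 = 191.112

191.11 g/mol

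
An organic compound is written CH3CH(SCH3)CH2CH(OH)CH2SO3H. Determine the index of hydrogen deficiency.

0

Atom tally by fragment:
  CH3 → C:1 H:3
  CH(SCH3) → C:2 H:4 S:1
  CH2 → C:1 H:2
  CH(OH) → C:1 H:2 O:1
  CH2SO3H → C:1 H:3 S:1 O:3
Element totals:
  C: 6
  H: 14
  O: 4
  S: 2
Molecular formula: C6H14O4S2.
DoU = (2C + 2 + N − H − X) / 2 = (2·6 + 2 + 0 − 14 − 0) / 2 = 0.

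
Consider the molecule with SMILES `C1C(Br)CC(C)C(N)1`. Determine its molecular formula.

C6H12BrN

Atom tally by fragment:
  cyclopentane ring core → C:5 H:10
  (− 3 ring H displaced by substituents)
  + Br → Br:1
  + CH3 → C:1 H:3
  + NH2 → N:1 H:2
Element totals:
  C: 6
  H: 12
  Br: 1
  N: 1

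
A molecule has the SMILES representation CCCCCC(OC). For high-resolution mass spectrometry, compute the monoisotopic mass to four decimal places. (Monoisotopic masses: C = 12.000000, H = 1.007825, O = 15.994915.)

116.1201

Atom tally by fragment:
  CH3 → C:1 H:3
  CH2 → C:1 H:2
  CH2 → C:1 H:2
  CH2 → C:1 H:2
  CH2 → C:1 H:2
  CH2OCH3 → C:2 H:5 O:1
Element totals:
  C: 7
  H: 16
  O: 1
Molecular formula: C7H16O.
  M = 7(12.0) + 16(1.007825) + 15.994915
    = 84.000000 + 16.125200 + 15.994915 = 116.120115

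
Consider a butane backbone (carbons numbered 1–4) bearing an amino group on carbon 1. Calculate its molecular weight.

73.14 g/mol

Atom tally by fragment:
  H2NCH2 → C:1 H:4 N:1
  CH2 → C:1 H:2
  CH2 → C:1 H:2
  CH3 → C:1 H:3
Element totals:
  C: 4
  H: 11
  N: 1
Molecular formula: C4H11N.
  M = 4(12.011) + 11(1.008) + 14.007
    = 48.044 + 11.088 + 14.007 = 73.139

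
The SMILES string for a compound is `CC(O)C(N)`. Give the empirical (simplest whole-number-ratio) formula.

Atom tally by fragment:
  CH3 → C:1 H:3
  CH(OH) → C:1 H:2 O:1
  CH2NH2 → C:1 H:4 N:1
Element totals:
  C: 3
  H: 9
  N: 1
  O: 1
Molecular formula: C3H9NO.
gcd of subscripts (3, 9, 1, 1) = 1, so the empirical formula equals the molecular formula.

C3H9NO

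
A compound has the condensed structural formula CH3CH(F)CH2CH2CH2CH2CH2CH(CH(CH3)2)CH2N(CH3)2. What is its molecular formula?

Element totals:
  C: 14
  H: 30
  F: 1
  N: 1

C14H30FN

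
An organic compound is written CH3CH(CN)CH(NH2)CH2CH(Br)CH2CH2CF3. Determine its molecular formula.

C9H14BrF3N2

Atom tally by fragment:
  CH3 → C:1 H:3
  CH(CN) → C:2 H:1 N:1
  CH(NH2) → C:1 H:3 N:1
  CH2 → C:1 H:2
  CH(Br) → C:1 H:1 Br:1
  CH2 → C:1 H:2
  CH2CF3 → C:2 H:2 F:3
Element totals:
  C: 9
  H: 14
  Br: 1
  F: 3
  N: 2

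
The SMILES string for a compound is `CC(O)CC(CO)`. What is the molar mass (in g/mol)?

Atom tally by fragment:
  CH3 → C:1 H:3
  CH(OH) → C:1 H:2 O:1
  CH2 → C:1 H:2
  CH2CH2OH → C:2 H:5 O:1
Element totals:
  C: 5
  H: 12
  O: 2
Molecular formula: C5H12O2.
  M = 5(12.011) + 12(1.008) + 2(15.999)
    = 60.055 + 12.096 + 31.998 = 104.149

104.15 g/mol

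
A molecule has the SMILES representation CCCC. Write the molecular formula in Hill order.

C4H10

Atom tally by fragment:
  CH3 → C:1 H:3
  CH2 → C:1 H:2
  CH2 → C:1 H:2
  CH3 → C:1 H:3
Element totals:
  C: 4
  H: 10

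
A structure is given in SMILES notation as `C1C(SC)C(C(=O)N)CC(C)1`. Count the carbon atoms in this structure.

Atom tally by fragment:
  cyclopentane ring core → C:5 H:10
  (− 3 ring H displaced by substituents)
  + SCH3 → C:1 H:3 S:1
  + CONH2 → C:1 H:2 O:1 N:1
  + CH3 → C:1 H:3
Element totals:
  C: 8
  H: 15
  N: 1
  O: 1
  S: 1

8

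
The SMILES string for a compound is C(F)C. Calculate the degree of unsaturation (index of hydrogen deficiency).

0

Atom tally by fragment:
  FCH2 → C:1 H:2 F:1
  CH3 → C:1 H:3
Element totals:
  C: 2
  H: 5
  F: 1
Molecular formula: C2H5F.
DoU = (2C + 2 + N − H − X) / 2 = (2·2 + 2 + 0 − 5 − 1) / 2 = 0.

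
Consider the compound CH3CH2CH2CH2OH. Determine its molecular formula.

Element totals:
  C: 4
  H: 10
  O: 1

C4H10O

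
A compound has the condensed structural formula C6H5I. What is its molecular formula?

C6H5I

Atom tally by fragment:
  benzene ring core → C:6 H:6
  (− 1 ring H displaced by substituents)
  + I → I:1
Element totals:
  C: 6
  H: 5
  I: 1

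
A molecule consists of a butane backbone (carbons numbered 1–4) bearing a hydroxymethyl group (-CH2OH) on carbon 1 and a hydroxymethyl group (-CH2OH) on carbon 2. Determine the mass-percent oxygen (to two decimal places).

27.08%

Atom tally by fragment:
  HOCH2CH2 → C:2 H:5 O:1
  CH(CH2OH) → C:2 H:4 O:1
  CH2 → C:1 H:2
  CH3 → C:1 H:3
Element totals:
  C: 6
  H: 14
  O: 2
Molecular formula: C6H14O2.
Molar mass = 118.176 g/mol.
Mass from O: 2 × 15.999 = 31.998 g/mol.
%O = 31.998 / 118.176 × 100 = 27.08%.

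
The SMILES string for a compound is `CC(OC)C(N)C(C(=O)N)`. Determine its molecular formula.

Atom tally by fragment:
  CH3 → C:1 H:3
  CH(OCH3) → C:2 H:4 O:1
  CH(NH2) → C:1 H:3 N:1
  CH2CONH2 → C:2 H:4 O:1 N:1
Element totals:
  C: 6
  H: 14
  N: 2
  O: 2

C6H14N2O2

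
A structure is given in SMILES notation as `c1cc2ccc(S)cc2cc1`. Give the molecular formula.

C10H8S

Atom tally by fragment:
  naphthalene ring system core → C:10 H:8
  (− 1 ring H displaced by substituents)
  + SH → S:1 H:1
Element totals:
  C: 10
  H: 8
  S: 1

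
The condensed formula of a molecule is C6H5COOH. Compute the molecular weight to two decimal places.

122.12 g/mol

Atom tally by fragment:
  benzene ring core → C:6 H:6
  (− 1 ring H displaced by substituents)
  + COOH → C:1 H:1 O:2
Element totals:
  C: 7
  H: 6
  O: 2
Molecular formula: C7H6O2.
  M = 7(12.011) + 6(1.008) + 2(15.999)
    = 84.077 + 6.048 + 31.998 = 122.123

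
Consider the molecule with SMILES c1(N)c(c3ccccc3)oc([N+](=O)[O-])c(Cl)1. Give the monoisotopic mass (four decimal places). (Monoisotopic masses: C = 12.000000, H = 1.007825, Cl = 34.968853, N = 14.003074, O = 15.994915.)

238.0145

Atom tally by fragment:
  furan ring core → C:4 H:4 O:1
  (− 4 ring H displaced by substituents)
  + NH2 → N:1 H:2
  + C6H5 → C:6 H:5
  + NO2 → N:1 O:2
  + Cl → Cl:1
Element totals:
  C: 10
  H: 7
  Cl: 1
  N: 2
  O: 3
Molecular formula: C10H7ClN2O3.
  M = 10(12.0) + 7(1.007825) + 34.968853 + 2(14.003074) + 3(15.994915)
    = 120.000000 + 7.054775 + 34.968853 + 28.006148 + 47.984745 = 238.014521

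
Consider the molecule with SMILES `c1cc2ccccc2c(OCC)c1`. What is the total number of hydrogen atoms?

12

Atom tally by fragment:
  naphthalene ring system core → C:10 H:8
  (− 1 ring H displaced by substituents)
  + OC2H5 → C:2 H:5 O:1
Element totals:
  C: 12
  H: 12
  O: 1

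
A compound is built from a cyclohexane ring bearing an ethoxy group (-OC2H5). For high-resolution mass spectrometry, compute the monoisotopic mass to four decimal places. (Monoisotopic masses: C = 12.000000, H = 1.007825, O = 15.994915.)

128.1201

Atom tally by fragment:
  cyclohexane ring core → C:6 H:12
  (− 1 ring H displaced by substituents)
  + OC2H5 → C:2 H:5 O:1
Element totals:
  C: 8
  H: 16
  O: 1
Molecular formula: C8H16O.
  M = 8(12.0) + 16(1.007825) + 15.994915
    = 96.000000 + 16.125200 + 15.994915 = 128.120115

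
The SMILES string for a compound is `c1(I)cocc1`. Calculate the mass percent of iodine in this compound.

65.42%

Atom tally by fragment:
  furan ring core → C:4 H:4 O:1
  (− 1 ring H displaced by substituents)
  + I → I:1
Element totals:
  C: 4
  H: 3
  I: 1
  O: 1
Molecular formula: C4H3IO.
Molar mass = 193.971 g/mol.
Mass from I: 1 × 126.904 = 126.904 g/mol.
%I = 126.904 / 193.971 × 100 = 65.42%.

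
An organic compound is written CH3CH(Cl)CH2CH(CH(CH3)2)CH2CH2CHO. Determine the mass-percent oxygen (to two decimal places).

Element totals:
  C: 10
  H: 19
  Cl: 1
  O: 1
Molecular formula: C10H19ClO.
Molar mass = 190.711 g/mol.
Mass from O: 1 × 15.999 = 15.999 g/mol.
%O = 15.999 / 190.711 × 100 = 8.39%.

8.39%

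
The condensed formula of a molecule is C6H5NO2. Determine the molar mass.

123.11 g/mol

Element totals:
  C: 6
  H: 5
  N: 1
  O: 2
Molecular formula: C6H5NO2.
  M = 6(12.011) + 5(1.008) + 14.007 + 2(15.999)
    = 72.066 + 5.040 + 14.007 + 31.998 = 123.111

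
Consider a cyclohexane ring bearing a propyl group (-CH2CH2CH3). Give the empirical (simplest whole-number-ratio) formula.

CH2

Atom tally by fragment:
  cyclohexane ring core → C:6 H:12
  (− 1 ring H displaced by substituents)
  + CH2CH2CH3 → C:3 H:7
Element totals:
  C: 9
  H: 18
Molecular formula: C9H18.
gcd of subscripts = 9; dividing each by 9:
  C: 9/9 = 1
  H: 18/9 = 2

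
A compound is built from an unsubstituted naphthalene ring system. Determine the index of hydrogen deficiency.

Atom tally by fragment:
  naphthalene ring system core → C:10 H:8
Element totals:
  C: 10
  H: 8
Molecular formula: C10H8.
DoU = (2C + 2 + N − H − X) / 2 = (2·10 + 2 + 0 − 8 − 0) / 2 = 7.

7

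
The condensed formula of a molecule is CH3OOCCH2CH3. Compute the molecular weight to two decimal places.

Atom tally by fragment:
  CH3OOCCH2 → C:3 H:5 O:2
  CH3 → C:1 H:3
Element totals:
  C: 4
  H: 8
  O: 2
Molecular formula: C4H8O2.
  M = 4(12.011) + 8(1.008) + 2(15.999)
    = 48.044 + 8.064 + 31.998 = 88.106

88.11 g/mol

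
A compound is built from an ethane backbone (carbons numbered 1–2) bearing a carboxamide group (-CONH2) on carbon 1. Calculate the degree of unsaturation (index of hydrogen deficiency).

1

Atom tally by fragment:
  H2NOCCH2 → C:2 H:4 O:1 N:1
  CH3 → C:1 H:3
Element totals:
  C: 3
  H: 7
  N: 1
  O: 1
Molecular formula: C3H7NO.
DoU = (2C + 2 + N − H − X) / 2 = (2·3 + 2 + 1 − 7 − 0) / 2 = 1.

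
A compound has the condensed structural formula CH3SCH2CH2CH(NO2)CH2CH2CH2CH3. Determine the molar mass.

Atom tally by fragment:
  CH3SCH2 → C:2 H:5 S:1
  CH2 → C:1 H:2
  CH(NO2) → C:1 H:1 N:1 O:2
  CH2 → C:1 H:2
  CH2 → C:1 H:2
  CH2 → C:1 H:2
  CH3 → C:1 H:3
Element totals:
  C: 8
  H: 17
  N: 1
  O: 2
  S: 1
Molecular formula: C8H17NO2S.
  M = 8(12.011) + 17(1.008) + 14.007 + 2(15.999) + 32.06
    = 96.088 + 17.136 + 14.007 + 31.998 + 32.060 = 191.289

191.29 g/mol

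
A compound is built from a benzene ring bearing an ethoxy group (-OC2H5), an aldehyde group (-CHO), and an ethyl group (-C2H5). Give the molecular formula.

Atom tally by fragment:
  benzene ring core → C:6 H:6
  (− 3 ring H displaced by substituents)
  + OC2H5 → C:2 H:5 O:1
  + CHO → C:1 H:1 O:1
  + C2H5 → C:2 H:5
Element totals:
  C: 11
  H: 14
  O: 2

C11H14O2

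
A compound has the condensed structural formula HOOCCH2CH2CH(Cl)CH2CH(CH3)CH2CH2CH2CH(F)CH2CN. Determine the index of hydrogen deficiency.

Atom tally by fragment:
  HOOCCH2 → C:2 H:3 O:2
  CH2 → C:1 H:2
  CH(Cl) → C:1 H:1 Cl:1
  CH2 → C:1 H:2
  CH(CH3) → C:2 H:4
  CH2 → C:1 H:2
  CH2 → C:1 H:2
  CH2 → C:1 H:2
  CH(F) → C:1 H:1 F:1
  CH2CN → C:2 H:2 N:1
Element totals:
  C: 13
  H: 21
  Cl: 1
  F: 1
  N: 1
  O: 2
Molecular formula: C13H21ClFNO2.
DoU = (2C + 2 + N − H − X) / 2 = (2·13 + 2 + 1 − 21 − 2) / 2 = 3.

3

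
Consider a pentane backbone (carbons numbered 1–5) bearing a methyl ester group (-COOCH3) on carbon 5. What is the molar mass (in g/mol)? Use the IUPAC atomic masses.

130.19 g/mol

Atom tally by fragment:
  CH3 → C:1 H:3
  CH2 → C:1 H:2
  CH2 → C:1 H:2
  CH2 → C:1 H:2
  CH2COOCH3 → C:3 H:5 O:2
Element totals:
  C: 7
  H: 14
  O: 2
Molecular formula: C7H14O2.
  M = 7(12.011) + 14(1.008) + 2(15.999)
    = 84.077 + 14.112 + 31.998 = 130.187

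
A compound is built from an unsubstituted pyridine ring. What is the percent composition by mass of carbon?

75.92%

Atom tally by fragment:
  pyridine ring core → C:5 H:5 N:1
Element totals:
  C: 5
  H: 5
  N: 1
Molecular formula: C5H5N.
Molar mass = 79.102 g/mol.
Mass from C: 5 × 12.011 = 60.055 g/mol.
%C = 60.055 / 79.102 × 100 = 75.92%.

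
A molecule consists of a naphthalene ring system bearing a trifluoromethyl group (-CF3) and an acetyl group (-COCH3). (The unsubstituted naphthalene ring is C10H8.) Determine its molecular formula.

Atom tally by fragment:
  naphthalene ring system core → C:10 H:8
  (− 2 ring H displaced by substituents)
  + CF3 → C:1 F:3
  + COCH3 → C:2 H:3 O:1
Element totals:
  C: 13
  H: 9
  F: 3
  O: 1

C13H9F3O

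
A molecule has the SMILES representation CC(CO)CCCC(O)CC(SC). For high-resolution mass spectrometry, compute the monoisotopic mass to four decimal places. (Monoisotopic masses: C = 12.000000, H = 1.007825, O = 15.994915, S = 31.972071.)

Atom tally by fragment:
  CH3 → C:1 H:3
  CH(CH2OH) → C:2 H:4 O:1
  CH2 → C:1 H:2
  CH2 → C:1 H:2
  CH2 → C:1 H:2
  CH(OH) → C:1 H:2 O:1
  CH2 → C:1 H:2
  CH2SCH3 → C:2 H:5 S:1
Element totals:
  C: 10
  H: 22
  O: 2
  S: 1
Molecular formula: C10H22O2S.
  M = 10(12.0) + 22(1.007825) + 2(15.994915) + 31.972071
    = 120.000000 + 22.172150 + 31.989830 + 31.972071 = 206.134051

206.1341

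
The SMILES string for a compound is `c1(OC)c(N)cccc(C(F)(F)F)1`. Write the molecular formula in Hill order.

C8H8F3NO

Atom tally by fragment:
  benzene ring core → C:6 H:6
  (− 3 ring H displaced by substituents)
  + OCH3 → C:1 H:3 O:1
  + NH2 → N:1 H:2
  + CF3 → C:1 F:3
Element totals:
  C: 8
  H: 8
  F: 3
  N: 1
  O: 1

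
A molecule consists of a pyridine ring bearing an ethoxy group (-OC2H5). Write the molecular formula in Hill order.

Atom tally by fragment:
  pyridine ring core → C:5 H:5 N:1
  (− 1 ring H displaced by substituents)
  + OC2H5 → C:2 H:5 O:1
Element totals:
  C: 7
  H: 9
  N: 1
  O: 1

C7H9NO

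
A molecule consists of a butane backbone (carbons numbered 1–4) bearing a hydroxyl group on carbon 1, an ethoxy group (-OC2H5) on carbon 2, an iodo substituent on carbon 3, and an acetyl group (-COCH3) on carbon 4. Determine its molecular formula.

C8H15IO3

Atom tally by fragment:
  HOCH2 → C:1 H:3 O:1
  CH(OC2H5) → C:3 H:6 O:1
  CH(I) → C:1 H:1 I:1
  CH2COCH3 → C:3 H:5 O:1
Element totals:
  C: 8
  H: 15
  I: 1
  O: 3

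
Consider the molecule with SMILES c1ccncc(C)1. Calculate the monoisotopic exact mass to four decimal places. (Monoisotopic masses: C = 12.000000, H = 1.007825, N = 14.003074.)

93.0578

Atom tally by fragment:
  pyridine ring core → C:5 H:5 N:1
  (− 1 ring H displaced by substituents)
  + CH3 → C:1 H:3
Element totals:
  C: 6
  H: 7
  N: 1
Molecular formula: C6H7N.
  M = 6(12.0) + 7(1.007825) + 14.003074
    = 72.000000 + 7.054775 + 14.003074 = 93.057849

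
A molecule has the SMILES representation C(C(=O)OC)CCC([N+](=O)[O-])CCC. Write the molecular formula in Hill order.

Atom tally by fragment:
  CH3OOCCH2 → C:3 H:5 O:2
  CH2 → C:1 H:2
  CH2 → C:1 H:2
  CH(NO2) → C:1 H:1 N:1 O:2
  CH2 → C:1 H:2
  CH2 → C:1 H:2
  CH3 → C:1 H:3
Element totals:
  C: 9
  H: 17
  N: 1
  O: 4

C9H17NO4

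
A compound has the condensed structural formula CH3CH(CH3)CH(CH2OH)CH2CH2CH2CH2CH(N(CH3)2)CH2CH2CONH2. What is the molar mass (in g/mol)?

272.43 g/mol

Atom tally by fragment:
  CH3 → C:1 H:3
  CH(CH3) → C:2 H:4
  CH(CH2OH) → C:2 H:4 O:1
  CH2 → C:1 H:2
  CH2 → C:1 H:2
  CH2 → C:1 H:2
  CH2 → C:1 H:2
  CH(N(CH3)2) → C:3 H:7 N:1
  CH2 → C:1 H:2
  CH2CONH2 → C:2 H:4 O:1 N:1
Element totals:
  C: 15
  H: 32
  N: 2
  O: 2
Molecular formula: C15H32N2O2.
  M = 15(12.011) + 32(1.008) + 2(14.007) + 2(15.999)
    = 180.165 + 32.256 + 28.014 + 31.998 = 272.433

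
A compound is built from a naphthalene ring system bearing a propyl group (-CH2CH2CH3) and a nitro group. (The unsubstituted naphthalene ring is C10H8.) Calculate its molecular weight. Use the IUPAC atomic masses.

Atom tally by fragment:
  naphthalene ring system core → C:10 H:8
  (− 2 ring H displaced by substituents)
  + CH2CH2CH3 → C:3 H:7
  + NO2 → N:1 O:2
Element totals:
  C: 13
  H: 13
  N: 1
  O: 2
Molecular formula: C13H13NO2.
  M = 13(12.011) + 13(1.008) + 14.007 + 2(15.999)
    = 156.143 + 13.104 + 14.007 + 31.998 = 215.252

215.25 g/mol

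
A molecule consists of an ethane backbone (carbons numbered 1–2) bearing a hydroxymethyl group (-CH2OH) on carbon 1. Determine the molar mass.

Atom tally by fragment:
  HOCH2CH2 → C:2 H:5 O:1
  CH3 → C:1 H:3
Element totals:
  C: 3
  H: 8
  O: 1
Molecular formula: C3H8O.
  M = 3(12.011) + 8(1.008) + 15.999
    = 36.033 + 8.064 + 15.999 = 60.096

60.10 g/mol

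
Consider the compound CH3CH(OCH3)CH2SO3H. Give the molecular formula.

Element totals:
  C: 4
  H: 10
  O: 4
  S: 1

C4H10O4S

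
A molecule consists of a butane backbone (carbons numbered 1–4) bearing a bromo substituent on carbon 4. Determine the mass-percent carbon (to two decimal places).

35.06%

Atom tally by fragment:
  CH3 → C:1 H:3
  CH2 → C:1 H:2
  CH2 → C:1 H:2
  CH2Br → C:1 H:2 Br:1
Element totals:
  C: 4
  H: 9
  Br: 1
Molecular formula: C4H9Br.
Molar mass = 137.020 g/mol.
Mass from C: 4 × 12.011 = 48.044 g/mol.
%C = 48.044 / 137.020 × 100 = 35.06%.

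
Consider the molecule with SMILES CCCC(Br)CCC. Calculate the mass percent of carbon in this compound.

46.94%

Atom tally by fragment:
  CH3 → C:1 H:3
  CH2 → C:1 H:2
  CH2 → C:1 H:2
  CH(Br) → C:1 H:1 Br:1
  CH2 → C:1 H:2
  CH2 → C:1 H:2
  CH3 → C:1 H:3
Element totals:
  C: 7
  H: 15
  Br: 1
Molecular formula: C7H15Br.
Molar mass = 179.101 g/mol.
Mass from C: 7 × 12.011 = 84.077 g/mol.
%C = 84.077 / 179.101 × 100 = 46.94%.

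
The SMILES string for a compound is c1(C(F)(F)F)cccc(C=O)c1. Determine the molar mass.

Atom tally by fragment:
  benzene ring core → C:6 H:6
  (− 2 ring H displaced by substituents)
  + CF3 → C:1 F:3
  + CHO → C:1 H:1 O:1
Element totals:
  C: 8
  H: 5
  F: 3
  O: 1
Molecular formula: C8H5F3O.
  M = 8(12.011) + 5(1.008) + 3(18.998) + 15.999
    = 96.088 + 5.040 + 56.994 + 15.999 = 174.121

174.12 g/mol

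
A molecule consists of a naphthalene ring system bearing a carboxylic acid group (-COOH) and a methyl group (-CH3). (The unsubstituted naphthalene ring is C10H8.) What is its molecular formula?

Atom tally by fragment:
  naphthalene ring system core → C:10 H:8
  (− 2 ring H displaced by substituents)
  + COOH → C:1 H:1 O:2
  + CH3 → C:1 H:3
Element totals:
  C: 12
  H: 10
  O: 2

C12H10O2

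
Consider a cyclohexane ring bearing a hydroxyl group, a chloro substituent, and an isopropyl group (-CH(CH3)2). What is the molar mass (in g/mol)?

Atom tally by fragment:
  cyclohexane ring core → C:6 H:12
  (− 3 ring H displaced by substituents)
  + OH → O:1 H:1
  + Cl → Cl:1
  + CH(CH3)2 → C:3 H:7
Element totals:
  C: 9
  H: 17
  Cl: 1
  O: 1
Molecular formula: C9H17ClO.
  M = 9(12.011) + 17(1.008) + 35.45 + 15.999
    = 108.099 + 17.136 + 35.450 + 15.999 = 176.684

176.68 g/mol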